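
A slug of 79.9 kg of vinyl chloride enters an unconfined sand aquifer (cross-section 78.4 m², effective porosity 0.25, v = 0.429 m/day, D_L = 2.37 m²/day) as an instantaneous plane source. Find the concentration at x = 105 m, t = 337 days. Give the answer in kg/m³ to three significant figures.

0.0249 kg/m³

For an instantaneous plane source, C(x,t) = M/(n_e·A·√(4πDt)) · exp(−(x−vt)²/(4Dt)), with n_e·A the pore (flow) area.
Plume center vt = 0.429 × 337 = 144.573 m, so the well at 105 m is 39.573 m upgradient of the peak.
√(4πDt) = 100.2 m, giving peak height M/(n_e·A·√(4πDt)) = 79.9/(0.25 × 78.4 × 100.2) = 0.04068 kg/m³.
(x−vt)²/(4Dt) = (-39.573)²/(4 × 2.37 × 337) = 0.4902; exp(−0.4902) = 0.6125.
C = 0.04068 × 0.6125 = 0.0249 kg/m³.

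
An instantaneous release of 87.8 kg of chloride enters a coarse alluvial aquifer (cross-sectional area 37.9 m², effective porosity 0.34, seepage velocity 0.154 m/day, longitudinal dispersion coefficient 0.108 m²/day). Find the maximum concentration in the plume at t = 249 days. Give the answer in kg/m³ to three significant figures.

The peak of an instantaneous 1D plume sits at x = vt; there the Gaussian factor is 1 and C_max = M/(n_e·A·√(4πDt)), where n_e·A is the pore area the mass is dissolved in.
√(4πDt) = √(4π × 0.108 × 249) = 18.38 m, so C_max = 87.8/(0.34 × 37.9 × 18.38) = 0.371 kg/m³.

0.371 kg/m³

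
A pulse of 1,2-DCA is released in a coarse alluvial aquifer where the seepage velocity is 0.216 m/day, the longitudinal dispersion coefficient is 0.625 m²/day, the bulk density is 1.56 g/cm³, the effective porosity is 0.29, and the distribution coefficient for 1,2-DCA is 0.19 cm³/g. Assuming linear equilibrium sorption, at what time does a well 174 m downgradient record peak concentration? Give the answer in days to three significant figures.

1600 days

Retardation factor R = 1 + ρ_b·K_d/n = 1 + 1.56 × 0.19/0.29 = 2.022.
Sorption retards both mechanisms: v_R = v/R = 0.1068 m/day, D_R = D/R = 0.3091 m²/day.
Peak time from v_R²t² + 2D_R t − x² = 0: t = (√(D_R² + v_R²x²) − D_R)/v_R².
√(D_R² + v_R²x²) = √(0.3091² + 0.1068² × 174²) = 18.59; v_R² = 0.01141.
t = (18.59 − 0.3091)/0.01141 = 1600 days.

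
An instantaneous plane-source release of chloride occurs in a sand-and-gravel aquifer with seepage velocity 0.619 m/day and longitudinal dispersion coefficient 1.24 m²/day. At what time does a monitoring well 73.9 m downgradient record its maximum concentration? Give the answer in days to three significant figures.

116 days

For the 1D instantaneous-source solution, setting ∂C/∂t = 0 at fixed x gives v²t² + 2Dt − x² = 0, so t = (√(D² + v²x²) − D)/v².
√(D² + v²x²) = √(1.24² + 0.619² × 73.9²) = 45.76; v² = 0.383161.
t = (45.76 − 1.24)/0.383161 = 116 days (vs. the pure-advection estimate x/v = 119 d).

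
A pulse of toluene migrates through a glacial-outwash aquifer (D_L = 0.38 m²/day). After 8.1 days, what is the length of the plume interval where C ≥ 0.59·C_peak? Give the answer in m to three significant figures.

The plume is Gaussian with σ = √(2Dt) = √(2 × 0.38 × 8.1) = 2.481 m.
C/C_peak = exp(−Δx²/(2σ²)) = 0.59 ⇒ Δx = σ·√(−2 ln 0.59) = 2.481 × 1.027 = 2.548 m.
Width = 2Δx = 5.10 m.

5.10 m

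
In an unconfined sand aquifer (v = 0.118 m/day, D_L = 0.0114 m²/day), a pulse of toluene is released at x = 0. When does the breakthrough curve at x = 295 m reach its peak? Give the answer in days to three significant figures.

2500 days

For the 1D instantaneous-source solution, setting ∂C/∂t = 0 at fixed x gives v²t² + 2Dt − x² = 0, so t = (√(D² + v²x²) − D)/v².
√(D² + v²x²) = √(0.0114² + 0.118² × 295²) = 34.81; v² = 0.013924.
t = (34.81 − 0.0114)/0.013924 = 2500 days (vs. the pure-advection estimate x/v = 2500 d).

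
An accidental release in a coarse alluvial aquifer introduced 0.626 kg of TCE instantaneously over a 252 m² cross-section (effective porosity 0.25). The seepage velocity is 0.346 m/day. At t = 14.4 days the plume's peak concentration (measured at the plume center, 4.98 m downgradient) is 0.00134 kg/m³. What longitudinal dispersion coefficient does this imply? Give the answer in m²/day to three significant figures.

0.304 m²/day

At the plume center C_max = M/(n_e·A·√(4πDt)), so D = M²/(4πt·(n_e·A·C_max)²).
n_e·A·C_max = 0.25 × 252 × 0.00134 = 0.08442 kg/m.
D = 0.626²/(4π × 14.4 × 0.08442²) = 0.304 m²/day.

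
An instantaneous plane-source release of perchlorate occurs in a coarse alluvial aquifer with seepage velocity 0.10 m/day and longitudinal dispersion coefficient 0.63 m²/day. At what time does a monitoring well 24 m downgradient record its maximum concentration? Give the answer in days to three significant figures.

For the 1D instantaneous-source solution, setting ∂C/∂t = 0 at fixed x gives v²t² + 2Dt − x² = 0, so t = (√(D² + v²x²) − D)/v².
√(D² + v²x²) = √(0.63² + 0.10² × 24²) = 2.481; v² = 0.01.
t = (2.481 − 0.63)/0.01 = 185 days (vs. the pure-advection estimate x/v = 240 d).

185 days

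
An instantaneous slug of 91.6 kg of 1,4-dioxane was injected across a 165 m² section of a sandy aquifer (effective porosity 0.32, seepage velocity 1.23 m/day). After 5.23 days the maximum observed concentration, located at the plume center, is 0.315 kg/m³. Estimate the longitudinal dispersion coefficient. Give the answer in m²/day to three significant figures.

0.462 m²/day

At the plume center C_max = M/(n_e·A·√(4πDt)), so D = M²/(4πt·(n_e·A·C_max)²).
n_e·A·C_max = 0.32 × 165 × 0.315 = 16.63 kg/m.
D = 91.6²/(4π × 5.23 × 16.63²) = 0.462 m²/day.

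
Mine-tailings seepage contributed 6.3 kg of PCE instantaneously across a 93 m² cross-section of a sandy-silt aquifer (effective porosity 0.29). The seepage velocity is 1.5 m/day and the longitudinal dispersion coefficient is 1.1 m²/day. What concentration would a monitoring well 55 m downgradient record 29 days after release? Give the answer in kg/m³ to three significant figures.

0.00414 kg/m³

For an instantaneous plane source, C(x,t) = M/(n_e·A·√(4πDt)) · exp(−(x−vt)²/(4Dt)), with n_e·A the pore (flow) area.
Plume center vt = 1.5 × 29 = 43.5 m, so the well at 55 m is 11.5 m downgradient of the peak.
√(4πDt) = 20.02 m, giving peak height M/(n_e·A·√(4πDt)) = 6.3/(0.29 × 93 × 20.02) = 0.01167 kg/m³.
(x−vt)²/(4Dt) = (11.5)²/(4 × 1.1 × 29) = 1.036; exp(−1.036) = 0.3549.
C = 0.01167 × 0.3549 = 0.00414 kg/m³.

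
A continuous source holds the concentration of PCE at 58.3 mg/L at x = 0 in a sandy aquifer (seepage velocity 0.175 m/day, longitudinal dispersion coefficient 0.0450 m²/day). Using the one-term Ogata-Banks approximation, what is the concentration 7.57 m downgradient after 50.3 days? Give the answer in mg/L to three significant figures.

For a continuous step input, C/C₀ ≈ ½·erfc((x−vt)/(2√(Dt))).
vt = 0.175 × 50.3 = 8.8025 m and 2√(Dt) = 2√(0.0450 × 50.3) = 3.009 m.
Argument (x−vt)/(2√(Dt)) = (7.57 − 8.8025)/3.009 = -0.4096; ½·erfc(-0.4096) = 0.7188.
C = 58.3 × 0.7188 = 41.9 mg/L.

41.9 mg/L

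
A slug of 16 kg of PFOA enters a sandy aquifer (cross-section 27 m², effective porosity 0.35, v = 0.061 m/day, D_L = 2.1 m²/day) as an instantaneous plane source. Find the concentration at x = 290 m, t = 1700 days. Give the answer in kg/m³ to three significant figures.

0.000703 kg/m³

For an instantaneous plane source, C(x,t) = M/(n_e·A·√(4πDt)) · exp(−(x−vt)²/(4Dt)), with n_e·A the pore (flow) area.
Plume center vt = 0.061 × 1700 = 103.7 m, so the well at 290 m is 186.3 m downgradient of the peak.
√(4πDt) = 211.8 m, giving peak height M/(n_e·A·√(4πDt)) = 16/(0.35 × 27 × 211.8) = 0.007994 kg/m³.
(x−vt)²/(4Dt) = (186.3)²/(4 × 2.1 × 1700) = 2.431; exp(−2.431) = 0.08795.
C = 0.007994 × 0.08795 = 0.000703 kg/m³.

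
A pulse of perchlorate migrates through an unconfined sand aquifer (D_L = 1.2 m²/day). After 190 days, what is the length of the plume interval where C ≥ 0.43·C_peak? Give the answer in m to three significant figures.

55.5 m

The plume is Gaussian with σ = √(2Dt) = √(2 × 1.2 × 190) = 21.35 m.
C/C_peak = exp(−Δx²/(2σ²)) = 0.43 ⇒ Δx = σ·√(−2 ln 0.43) = 21.35 × 1.299 = 27.73 m.
Width = 2Δx = 55.5 m.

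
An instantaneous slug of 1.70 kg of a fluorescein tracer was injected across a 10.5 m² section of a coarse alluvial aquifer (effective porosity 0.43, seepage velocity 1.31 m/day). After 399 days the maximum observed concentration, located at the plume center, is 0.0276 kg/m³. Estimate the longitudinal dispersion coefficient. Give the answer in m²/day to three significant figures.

At the plume center C_max = M/(n_e·A·√(4πDt)), so D = M²/(4πt·(n_e·A·C_max)²).
n_e·A·C_max = 0.43 × 10.5 × 0.0276 = 0.1246 kg/m.
D = 1.70²/(4π × 399 × 0.1246²) = 0.0371 m²/day.

0.0371 m²/day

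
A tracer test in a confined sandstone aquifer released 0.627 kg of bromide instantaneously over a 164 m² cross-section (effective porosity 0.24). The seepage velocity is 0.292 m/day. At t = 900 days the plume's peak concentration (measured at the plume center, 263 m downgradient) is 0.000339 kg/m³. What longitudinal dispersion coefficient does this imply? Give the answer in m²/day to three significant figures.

At the plume center C_max = M/(n_e·A·√(4πDt)), so D = M²/(4πt·(n_e·A·C_max)²).
n_e·A·C_max = 0.24 × 164 × 0.000339 = 0.01334 kg/m.
D = 0.627²/(4π × 900 × 0.01334²) = 0.195 m²/day.

0.195 m²/day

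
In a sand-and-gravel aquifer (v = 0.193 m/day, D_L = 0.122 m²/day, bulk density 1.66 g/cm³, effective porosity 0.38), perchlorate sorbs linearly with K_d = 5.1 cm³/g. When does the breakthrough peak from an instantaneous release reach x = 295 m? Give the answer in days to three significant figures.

Retardation factor R = 1 + ρ_b·K_d/n = 1 + 1.66 × 5.1/0.38 = 23.28.
Sorption retards both mechanisms: v_R = v/R = 0.008290 m/day, D_R = D/R = 0.005241 m²/day.
Peak time from v_R²t² + 2D_R t − x² = 0: t = (√(D_R² + v_R²x²) − D_R)/v_R².
√(D_R² + v_R²x²) = √(0.005241² + 0.008290² × 295²) = 2.446; v_R² = 6.872e-05.
t = (2.446 − 0.005241)/6.872e-05 = 35500 days.

35500 days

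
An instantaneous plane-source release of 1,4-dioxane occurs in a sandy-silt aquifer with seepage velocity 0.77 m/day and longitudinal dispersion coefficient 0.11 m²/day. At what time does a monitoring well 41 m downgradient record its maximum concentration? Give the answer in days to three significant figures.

53.1 days

For the 1D instantaneous-source solution, setting ∂C/∂t = 0 at fixed x gives v²t² + 2Dt − x² = 0, so t = (√(D² + v²x²) − D)/v².
√(D² + v²x²) = √(0.11² + 0.77² × 41²) = 31.57; v² = 0.5929.
t = (31.57 − 0.11)/0.5929 = 53.1 days (vs. the pure-advection estimate x/v = 53.2 d).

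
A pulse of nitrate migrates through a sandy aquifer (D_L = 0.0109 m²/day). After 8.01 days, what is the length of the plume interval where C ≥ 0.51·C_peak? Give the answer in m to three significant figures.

The plume is Gaussian with σ = √(2Dt) = √(2 × 0.0109 × 8.01) = 0.4179 m.
C/C_peak = exp(−Δx²/(2σ²)) = 0.51 ⇒ Δx = σ·√(−2 ln 0.51) = 0.4179 × 1.160 = 0.4848 m.
Width = 2Δx = 0.970 m.

0.970 m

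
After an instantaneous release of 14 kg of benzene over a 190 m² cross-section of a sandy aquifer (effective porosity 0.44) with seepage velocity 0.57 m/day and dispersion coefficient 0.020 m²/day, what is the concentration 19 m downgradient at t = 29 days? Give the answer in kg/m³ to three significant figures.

0.00447 kg/m³

For an instantaneous plane source, C(x,t) = M/(n_e·A·√(4πDt)) · exp(−(x−vt)²/(4Dt)), with n_e·A the pore (flow) area.
Plume center vt = 0.57 × 29 = 16.53 m, so the well at 19 m is 2.47 m downgradient of the peak.
√(4πDt) = 2.700 m, giving peak height M/(n_e·A·√(4πDt)) = 14/(0.44 × 190 × 2.700) = 0.06202 kg/m³.
(x−vt)²/(4Dt) = (2.47)²/(4 × 0.020 × 29) = 2.630; exp(−2.630) = 0.07208.
C = 0.06202 × 0.07208 = 0.00447 kg/m³.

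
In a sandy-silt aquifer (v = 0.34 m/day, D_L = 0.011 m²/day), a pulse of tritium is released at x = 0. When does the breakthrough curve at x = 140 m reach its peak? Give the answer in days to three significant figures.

For the 1D instantaneous-source solution, setting ∂C/∂t = 0 at fixed x gives v²t² + 2Dt − x² = 0, so t = (√(D² + v²x²) − D)/v².
√(D² + v²x²) = √(0.011² + 0.34² × 140²) = 47.60; v² = 0.1156.
t = (47.60 − 0.011)/0.1156 = 412 days (vs. the pure-advection estimate x/v = 412 d).

412 days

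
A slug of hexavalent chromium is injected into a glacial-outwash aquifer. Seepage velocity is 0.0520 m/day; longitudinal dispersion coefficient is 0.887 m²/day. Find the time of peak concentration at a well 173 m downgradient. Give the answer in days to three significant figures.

For the 1D instantaneous-source solution, setting ∂C/∂t = 0 at fixed x gives v²t² + 2Dt − x² = 0, so t = (√(D² + v²x²) − D)/v².
√(D² + v²x²) = √(0.887² + 0.0520² × 173²) = 9.040; v² = 0.002704.
t = (9.040 − 0.887)/0.002704 = 3020 days (vs. the pure-advection estimate x/v = 3330 d).

3020 days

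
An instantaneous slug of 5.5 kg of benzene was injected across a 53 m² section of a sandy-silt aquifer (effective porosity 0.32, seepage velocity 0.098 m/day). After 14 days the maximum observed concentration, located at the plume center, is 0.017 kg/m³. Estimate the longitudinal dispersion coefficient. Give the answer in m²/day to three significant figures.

At the plume center C_max = M/(n_e·A·√(4πDt)), so D = M²/(4πt·(n_e·A·C_max)²).
n_e·A·C_max = 0.32 × 53 × 0.017 = 0.2883 kg/m.
D = 5.5²/(4π × 14 × 0.2883²) = 2.07 m²/day.

2.07 m²/day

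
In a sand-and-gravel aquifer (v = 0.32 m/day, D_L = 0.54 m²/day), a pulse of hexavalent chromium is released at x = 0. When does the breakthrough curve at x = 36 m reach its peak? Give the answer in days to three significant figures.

107 days

For the 1D instantaneous-source solution, setting ∂C/∂t = 0 at fixed x gives v²t² + 2Dt − x² = 0, so t = (√(D² + v²x²) − D)/v².
√(D² + v²x²) = √(0.54² + 0.32² × 36²) = 11.53; v² = 0.1024.
t = (11.53 − 0.54)/0.1024 = 107 days (vs. the pure-advection estimate x/v = 112 d).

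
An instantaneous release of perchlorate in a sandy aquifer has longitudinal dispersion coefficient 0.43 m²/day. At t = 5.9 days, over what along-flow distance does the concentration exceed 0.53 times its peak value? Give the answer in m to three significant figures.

The plume is Gaussian with σ = √(2Dt) = √(2 × 0.43 × 5.9) = 2.253 m.
C/C_peak = exp(−Δx²/(2σ²)) = 0.53 ⇒ Δx = σ·√(−2 ln 0.53) = 2.253 × 1.127 = 2.539 m.
Width = 2Δx = 5.08 m.

5.08 m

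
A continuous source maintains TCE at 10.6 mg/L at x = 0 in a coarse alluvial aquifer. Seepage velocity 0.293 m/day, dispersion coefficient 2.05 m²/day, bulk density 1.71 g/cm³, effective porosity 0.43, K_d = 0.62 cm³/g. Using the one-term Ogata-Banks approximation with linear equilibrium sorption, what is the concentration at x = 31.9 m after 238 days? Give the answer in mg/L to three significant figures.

2.56 mg/L

Retardation factor R = 1 + ρ_b·K_d/n = 1 + 1.71 × 0.62/0.43 = 3.466.
Sorption retards both mechanisms: v_R = v/R = 0.08454 m/day, D_R = D/R = 0.5915 m²/day.
v_R·t = 0.08454 × 238 = 20.12052 m; 2√(D_R t) = 23.73 m; argument = (31.9 − 20.12052)/23.73 = 0.4964.
C = C₀ × ½·erfc(0.4964) = 10.6 × 0.2413 = 2.56 mg/L.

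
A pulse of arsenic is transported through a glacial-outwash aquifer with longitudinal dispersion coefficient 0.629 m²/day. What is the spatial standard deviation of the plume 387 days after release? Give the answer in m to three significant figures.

Dispersive spreading gives a Gaussian with σ² = 2Dt; advection only shifts the center.
σ = √(2 × 0.629 × 387) = 22.1 m.

22.1 m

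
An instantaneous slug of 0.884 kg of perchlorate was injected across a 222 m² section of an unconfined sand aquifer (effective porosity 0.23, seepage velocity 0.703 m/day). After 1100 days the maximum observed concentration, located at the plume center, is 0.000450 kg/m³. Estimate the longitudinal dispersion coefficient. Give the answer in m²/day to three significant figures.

0.107 m²/day

At the plume center C_max = M/(n_e·A·√(4πDt)), so D = M²/(4πt·(n_e·A·C_max)²).
n_e·A·C_max = 0.23 × 222 × 0.000450 = 0.02298 kg/m.
D = 0.884²/(4π × 1100 × 0.02298²) = 0.107 m²/day.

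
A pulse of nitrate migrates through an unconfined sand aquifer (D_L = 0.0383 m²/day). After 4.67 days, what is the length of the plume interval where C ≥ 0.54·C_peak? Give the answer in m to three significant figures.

The plume is Gaussian with σ = √(2Dt) = √(2 × 0.0383 × 4.67) = 0.5981 m.
C/C_peak = exp(−Δx²/(2σ²)) = 0.54 ⇒ Δx = σ·√(−2 ln 0.54) = 0.5981 × 1.110 = 0.6639 m.
Width = 2Δx = 1.33 m.

1.33 m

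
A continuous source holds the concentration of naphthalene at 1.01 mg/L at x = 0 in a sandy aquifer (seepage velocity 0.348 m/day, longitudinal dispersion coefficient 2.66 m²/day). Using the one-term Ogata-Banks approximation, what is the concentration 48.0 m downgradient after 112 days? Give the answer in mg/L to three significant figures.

0.359 mg/L

For a continuous step input, C/C₀ ≈ ½·erfc((x−vt)/(2√(Dt))).
vt = 0.348 × 112 = 38.976 m and 2√(Dt) = 2√(2.66 × 112) = 34.52 m.
Argument (x−vt)/(2√(Dt)) = (48.0 − 38.976)/34.52 = 0.2614; ½·erfc(0.2614) = 0.3558.
C = 1.01 × 0.3558 = 0.359 mg/L.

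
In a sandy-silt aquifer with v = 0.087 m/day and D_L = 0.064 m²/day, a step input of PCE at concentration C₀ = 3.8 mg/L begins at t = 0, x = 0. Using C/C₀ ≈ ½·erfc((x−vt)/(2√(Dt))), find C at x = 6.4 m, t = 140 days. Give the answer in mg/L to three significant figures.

For a continuous step input, C/C₀ ≈ ½·erfc((x−vt)/(2√(Dt))).
vt = 0.087 × 140 = 12.18 m and 2√(Dt) = 2√(0.064 × 140) = 5.987 m.
Argument (x−vt)/(2√(Dt)) = (6.4 − 12.18)/5.987 = -0.9654; ½·erfc(-0.9654) = 0.9139.
C = 3.8 × 0.9139 = 3.47 mg/L.

3.47 mg/L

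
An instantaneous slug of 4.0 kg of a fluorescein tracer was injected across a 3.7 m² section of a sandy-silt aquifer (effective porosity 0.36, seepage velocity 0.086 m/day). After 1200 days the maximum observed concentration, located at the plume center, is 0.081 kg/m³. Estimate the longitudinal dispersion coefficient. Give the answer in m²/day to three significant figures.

At the plume center C_max = M/(n_e·A·√(4πDt)), so D = M²/(4πt·(n_e·A·C_max)²).
n_e·A·C_max = 0.36 × 3.7 × 0.081 = 0.1079 kg/m.
D = 4.0²/(4π × 1200 × 0.1079²) = 0.0911 m²/day.

0.0911 m²/day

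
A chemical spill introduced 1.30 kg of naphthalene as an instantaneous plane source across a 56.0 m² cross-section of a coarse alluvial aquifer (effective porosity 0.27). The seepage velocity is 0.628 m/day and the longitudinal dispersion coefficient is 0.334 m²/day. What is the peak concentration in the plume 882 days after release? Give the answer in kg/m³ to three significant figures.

0.00141 kg/m³

The peak of an instantaneous 1D plume sits at x = vt; there the Gaussian factor is 1 and C_max = M/(n_e·A·√(4πDt)), where n_e·A is the pore area the mass is dissolved in.
√(4πDt) = √(4π × 0.334 × 882) = 60.84 m, so C_max = 1.30/(0.27 × 56.0 × 60.84) = 0.00141 kg/m³.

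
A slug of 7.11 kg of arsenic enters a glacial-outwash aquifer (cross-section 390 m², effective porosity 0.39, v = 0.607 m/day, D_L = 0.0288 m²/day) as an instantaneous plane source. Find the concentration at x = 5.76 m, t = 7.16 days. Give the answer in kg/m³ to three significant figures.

0.00257 kg/m³

For an instantaneous plane source, C(x,t) = M/(n_e·A·√(4πDt)) · exp(−(x−vt)²/(4Dt)), with n_e·A the pore (flow) area.
Plume center vt = 0.607 × 7.16 = 4.34612 m, so the well at 5.76 m is 1.41388 m downgradient of the peak.
√(4πDt) = 1.610 m, giving peak height M/(n_e·A·√(4πDt)) = 7.11/(0.39 × 390 × 1.610) = 0.02903 kg/m³.
(x−vt)²/(4Dt) = (1.41388)²/(4 × 0.0288 × 7.16) = 2.424; exp(−2.424) = 0.08857.
C = 0.02903 × 0.08857 = 0.00257 kg/m³.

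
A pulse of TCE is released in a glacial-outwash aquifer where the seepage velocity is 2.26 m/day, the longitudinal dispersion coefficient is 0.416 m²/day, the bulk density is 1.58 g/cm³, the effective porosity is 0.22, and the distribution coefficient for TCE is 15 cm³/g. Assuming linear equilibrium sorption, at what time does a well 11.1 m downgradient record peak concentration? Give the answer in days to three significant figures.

525 days

Retardation factor R = 1 + ρ_b·K_d/n = 1 + 1.58 × 15/0.22 = 108.7.
Sorption retards both mechanisms: v_R = v/R = 0.02079 m/day, D_R = D/R = 0.003827 m²/day.
Peak time from v_R²t² + 2D_R t − x² = 0: t = (√(D_R² + v_R²x²) − D_R)/v_R².
√(D_R² + v_R²x²) = √(0.003827² + 0.02079² × 11.1²) = 0.2308; v_R² = 0.0004322.
t = (0.2308 − 0.003827)/0.0004322 = 525 days.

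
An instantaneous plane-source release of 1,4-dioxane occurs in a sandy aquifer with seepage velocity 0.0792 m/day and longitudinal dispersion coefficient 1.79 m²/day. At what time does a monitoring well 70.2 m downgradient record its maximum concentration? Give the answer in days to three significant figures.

646 days

For the 1D instantaneous-source solution, setting ∂C/∂t = 0 at fixed x gives v²t² + 2Dt − x² = 0, so t = (√(D² + v²x²) − D)/v².
√(D² + v²x²) = √(1.79² + 0.0792² × 70.2²) = 5.841; v² = 0.00627264.
t = (5.841 − 1.79)/0.00627264 = 646 days (vs. the pure-advection estimate x/v = 886 d).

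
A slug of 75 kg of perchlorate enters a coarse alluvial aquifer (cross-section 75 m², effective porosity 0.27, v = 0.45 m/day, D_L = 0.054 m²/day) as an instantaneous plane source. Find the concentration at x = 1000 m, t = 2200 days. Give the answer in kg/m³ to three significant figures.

0.0777 kg/m³

For an instantaneous plane source, C(x,t) = M/(n_e·A·√(4πDt)) · exp(−(x−vt)²/(4Dt)), with n_e·A the pore (flow) area.
Plume center vt = 0.45 × 2200 = 990 m, so the well at 1000 m is 10 m downgradient of the peak.
√(4πDt) = 38.64 m, giving peak height M/(n_e·A·√(4πDt)) = 75/(0.27 × 75 × 38.64) = 0.09585 kg/m³.
(x−vt)²/(4Dt) = (10)²/(4 × 0.054 × 2200) = 0.2104; exp(−0.2104) = 0.8103.
C = 0.09585 × 0.8103 = 0.0777 kg/m³.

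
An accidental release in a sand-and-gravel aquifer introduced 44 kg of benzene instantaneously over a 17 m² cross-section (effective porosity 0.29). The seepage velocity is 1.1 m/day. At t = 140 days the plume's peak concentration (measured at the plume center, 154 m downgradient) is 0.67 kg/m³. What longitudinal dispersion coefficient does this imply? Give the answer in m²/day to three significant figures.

At the plume center C_max = M/(n_e·A·√(4πDt)), so D = M²/(4πt·(n_e·A·C_max)²).
n_e·A·C_max = 0.29 × 17 × 0.67 = 3.303 kg/m.
D = 44²/(4π × 140 × 3.303²) = 0.101 m²/day.

0.101 m²/day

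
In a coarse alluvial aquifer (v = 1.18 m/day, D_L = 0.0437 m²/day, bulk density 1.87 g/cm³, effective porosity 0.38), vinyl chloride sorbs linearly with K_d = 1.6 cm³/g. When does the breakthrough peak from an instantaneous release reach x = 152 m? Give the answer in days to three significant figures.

1140 days

Retardation factor R = 1 + ρ_b·K_d/n = 1 + 1.87 × 1.6/0.38 = 8.874.
Sorption retards both mechanisms: v_R = v/R = 0.1330 m/day, D_R = D/R = 0.004924 m²/day.
Peak time from v_R²t² + 2D_R t − x² = 0: t = (√(D_R² + v_R²x²) − D_R)/v_R².
√(D_R² + v_R²x²) = √(0.004924² + 0.1330² × 152²) = 20.22; v_R² = 0.01769.
t = (20.22 − 0.004924)/0.01769 = 1140 days.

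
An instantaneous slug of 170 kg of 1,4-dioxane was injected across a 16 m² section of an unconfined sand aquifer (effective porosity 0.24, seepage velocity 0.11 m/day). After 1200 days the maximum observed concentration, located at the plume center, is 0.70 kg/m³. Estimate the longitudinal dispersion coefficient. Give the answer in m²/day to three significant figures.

At the plume center C_max = M/(n_e·A·√(4πDt)), so D = M²/(4πt·(n_e·A·C_max)²).
n_e·A·C_max = 0.24 × 16 × 0.70 = 2.688 kg/m.
D = 170²/(4π × 1200 × 2.688²) = 0.265 m²/day.

0.265 m²/day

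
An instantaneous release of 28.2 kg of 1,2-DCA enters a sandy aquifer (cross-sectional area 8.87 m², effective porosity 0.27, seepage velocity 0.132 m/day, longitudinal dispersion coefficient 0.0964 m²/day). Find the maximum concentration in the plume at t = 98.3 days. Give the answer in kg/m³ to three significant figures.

The peak of an instantaneous 1D plume sits at x = vt; there the Gaussian factor is 1 and C_max = M/(n_e·A·√(4πDt)), where n_e·A is the pore area the mass is dissolved in.
√(4πDt) = √(4π × 0.0964 × 98.3) = 10.91 m, so C_max = 28.2/(0.27 × 8.87 × 10.91) = 1.08 kg/m³.

1.08 kg/m³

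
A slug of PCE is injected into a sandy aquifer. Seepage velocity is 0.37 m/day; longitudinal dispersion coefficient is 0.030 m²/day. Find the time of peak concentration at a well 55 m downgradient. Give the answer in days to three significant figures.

148 days

For the 1D instantaneous-source solution, setting ∂C/∂t = 0 at fixed x gives v²t² + 2Dt − x² = 0, so t = (√(D² + v²x²) − D)/v².
√(D² + v²x²) = √(0.030² + 0.37² × 55²) = 20.35; v² = 0.1369.
t = (20.35 − 0.030)/0.1369 = 148 days (vs. the pure-advection estimate x/v = 149 d).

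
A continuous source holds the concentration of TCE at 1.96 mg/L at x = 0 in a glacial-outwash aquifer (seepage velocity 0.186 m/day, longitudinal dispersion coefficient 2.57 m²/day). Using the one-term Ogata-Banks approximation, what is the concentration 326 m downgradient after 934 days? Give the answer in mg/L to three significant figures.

For a continuous step input, C/C₀ ≈ ½·erfc((x−vt)/(2√(Dt))).
vt = 0.186 × 934 = 173.724 m and 2√(Dt) = 2√(2.57 × 934) = 97.99 m.
Argument (x−vt)/(2√(Dt)) = (326 − 173.724)/97.99 = 1.554; ½·erfc(1.554) = 0.01399.
C = 1.96 × 0.01399 = 0.0274 mg/L.

0.0274 mg/L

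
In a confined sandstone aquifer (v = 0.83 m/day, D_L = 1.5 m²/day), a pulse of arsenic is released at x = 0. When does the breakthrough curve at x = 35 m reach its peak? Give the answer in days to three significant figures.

40.0 days

For the 1D instantaneous-source solution, setting ∂C/∂t = 0 at fixed x gives v²t² + 2Dt − x² = 0, so t = (√(D² + v²x²) − D)/v².
√(D² + v²x²) = √(1.5² + 0.83² × 35²) = 29.09; v² = 0.6889.
t = (29.09 − 1.5)/0.6889 = 40.0 days (vs. the pure-advection estimate x/v = 42.2 d).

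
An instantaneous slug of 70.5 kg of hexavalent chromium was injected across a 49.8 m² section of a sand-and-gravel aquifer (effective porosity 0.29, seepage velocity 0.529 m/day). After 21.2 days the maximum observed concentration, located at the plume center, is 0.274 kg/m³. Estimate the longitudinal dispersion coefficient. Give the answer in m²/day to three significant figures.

1.19 m²/day

At the plume center C_max = M/(n_e·A·√(4πDt)), so D = M²/(4πt·(n_e·A·C_max)²).
n_e·A·C_max = 0.29 × 49.8 × 0.274 = 3.957 kg/m.
D = 70.5²/(4π × 21.2 × 3.957²) = 1.19 m²/day.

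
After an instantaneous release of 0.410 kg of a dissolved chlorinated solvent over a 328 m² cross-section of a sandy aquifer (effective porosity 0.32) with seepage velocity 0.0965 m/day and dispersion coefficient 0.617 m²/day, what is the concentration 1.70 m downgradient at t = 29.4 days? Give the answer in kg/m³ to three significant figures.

For an instantaneous plane source, C(x,t) = M/(n_e·A·√(4πDt)) · exp(−(x−vt)²/(4Dt)), with n_e·A the pore (flow) area.
Plume center vt = 0.0965 × 29.4 = 2.8371 m, so the well at 1.70 m is 1.1371 m upgradient of the peak.
√(4πDt) = 15.10 m, giving peak height M/(n_e·A·√(4πDt)) = 0.410/(0.32 × 328 × 15.10) = 0.0002587 kg/m³.
(x−vt)²/(4Dt) = (-1.1371)²/(4 × 0.617 × 29.4) = 0.01782; exp(−0.01782) = 0.9823.
C = 0.0002587 × 0.9823 = 0.000254 kg/m³.

0.000254 kg/m³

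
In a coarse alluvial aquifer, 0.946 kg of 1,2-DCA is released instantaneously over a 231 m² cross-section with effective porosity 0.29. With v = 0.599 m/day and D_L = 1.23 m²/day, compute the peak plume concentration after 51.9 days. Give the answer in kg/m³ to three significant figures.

The peak of an instantaneous 1D plume sits at x = vt; there the Gaussian factor is 1 and C_max = M/(n_e·A·√(4πDt)), where n_e·A is the pore area the mass is dissolved in.
√(4πDt) = √(4π × 1.23 × 51.9) = 28.32 m, so C_max = 0.946/(0.29 × 231 × 28.32) = 0.000499 kg/m³.

0.000499 kg/m³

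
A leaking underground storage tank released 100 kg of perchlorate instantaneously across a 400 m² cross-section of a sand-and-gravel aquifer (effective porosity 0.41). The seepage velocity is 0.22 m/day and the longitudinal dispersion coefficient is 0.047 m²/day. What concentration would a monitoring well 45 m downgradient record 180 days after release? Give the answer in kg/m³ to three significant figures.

0.0250 kg/m³

For an instantaneous plane source, C(x,t) = M/(n_e·A·√(4πDt)) · exp(−(x−vt)²/(4Dt)), with n_e·A the pore (flow) area.
Plume center vt = 0.22 × 180 = 39.6 m, so the well at 45 m is 5.4 m downgradient of the peak.
√(4πDt) = 10.31 m, giving peak height M/(n_e·A·√(4πDt)) = 100/(0.41 × 400 × 10.31) = 0.05914 kg/m³.
(x−vt)²/(4Dt) = (5.4)²/(4 × 0.047 × 180) = 0.8617; exp(−0.8617) = 0.4224.
C = 0.05914 × 0.4224 = 0.0250 kg/m³.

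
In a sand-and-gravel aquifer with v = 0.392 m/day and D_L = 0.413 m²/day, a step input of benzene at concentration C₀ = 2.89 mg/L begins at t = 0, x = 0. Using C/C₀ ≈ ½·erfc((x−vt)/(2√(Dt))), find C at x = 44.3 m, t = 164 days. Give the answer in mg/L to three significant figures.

2.77 mg/L

For a continuous step input, C/C₀ ≈ ½·erfc((x−vt)/(2√(Dt))).
vt = 0.392 × 164 = 64.288 m and 2√(Dt) = 2√(0.413 × 164) = 16.46 m.
Argument (x−vt)/(2√(Dt)) = (44.3 − 64.288)/16.46 = -1.214; ½·erfc(-1.214) = 0.9570.
C = 2.89 × 0.9570 = 2.77 mg/L.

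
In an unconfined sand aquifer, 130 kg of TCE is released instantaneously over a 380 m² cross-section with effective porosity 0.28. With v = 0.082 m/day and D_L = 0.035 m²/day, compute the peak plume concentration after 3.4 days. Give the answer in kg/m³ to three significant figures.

The peak of an instantaneous 1D plume sits at x = vt; there the Gaussian factor is 1 and C_max = M/(n_e·A·√(4πDt)), where n_e·A is the pore area the mass is dissolved in.
√(4πDt) = √(4π × 0.035 × 3.4) = 1.223 m, so C_max = 130/(0.28 × 380 × 1.223) = 0.999 kg/m³.

0.999 kg/m³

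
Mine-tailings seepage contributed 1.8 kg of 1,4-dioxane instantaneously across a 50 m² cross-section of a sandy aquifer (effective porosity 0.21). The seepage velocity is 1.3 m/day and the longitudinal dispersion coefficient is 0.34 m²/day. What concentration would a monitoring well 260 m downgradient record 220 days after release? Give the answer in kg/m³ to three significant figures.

For an instantaneous plane source, C(x,t) = M/(n_e·A·√(4πDt)) · exp(−(x−vt)²/(4Dt)), with n_e·A the pore (flow) area.
Plume center vt = 1.3 × 220 = 286 m, so the well at 260 m is 26 m upgradient of the peak.
√(4πDt) = 30.66 m, giving peak height M/(n_e·A·√(4πDt)) = 1.8/(0.21 × 50 × 30.66) = 0.005591 kg/m³.
(x−vt)²/(4Dt) = (-26)²/(4 × 0.34 × 220) = 2.259; exp(−2.259) = 0.1045.
C = 0.005591 × 0.1045 = 0.000584 kg/m³.

0.000584 kg/m³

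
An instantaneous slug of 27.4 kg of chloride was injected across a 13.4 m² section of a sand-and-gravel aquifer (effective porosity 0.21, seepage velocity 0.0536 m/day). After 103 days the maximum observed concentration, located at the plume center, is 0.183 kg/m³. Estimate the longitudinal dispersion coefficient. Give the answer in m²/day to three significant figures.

2.19 m²/day

At the plume center C_max = M/(n_e·A·√(4πDt)), so D = M²/(4πt·(n_e·A·C_max)²).
n_e·A·C_max = 0.21 × 13.4 × 0.183 = 0.5150 kg/m.
D = 27.4²/(4π × 103 × 0.5150²) = 2.19 m²/day.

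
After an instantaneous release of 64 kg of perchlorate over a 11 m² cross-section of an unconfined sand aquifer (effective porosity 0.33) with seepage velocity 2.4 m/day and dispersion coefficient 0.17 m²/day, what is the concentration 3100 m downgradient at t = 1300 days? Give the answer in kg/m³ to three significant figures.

0.213 kg/m³

For an instantaneous plane source, C(x,t) = M/(n_e·A·√(4πDt)) · exp(−(x−vt)²/(4Dt)), with n_e·A the pore (flow) area.
Plume center vt = 2.4 × 1300 = 3120 m, so the well at 3100 m is 20 m upgradient of the peak.
√(4πDt) = 52.70 m, giving peak height M/(n_e·A·√(4πDt)) = 64/(0.33 × 11 × 52.70) = 0.3346 kg/m³.
(x−vt)²/(4Dt) = (-20)²/(4 × 0.17 × 1300) = 0.4525; exp(−0.4525) = 0.6360.
C = 0.3346 × 0.6360 = 0.213 kg/m³.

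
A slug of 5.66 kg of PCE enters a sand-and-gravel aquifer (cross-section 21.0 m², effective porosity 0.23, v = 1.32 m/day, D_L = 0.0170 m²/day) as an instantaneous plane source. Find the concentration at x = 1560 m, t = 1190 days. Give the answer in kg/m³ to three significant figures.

0.0174 kg/m³

For an instantaneous plane source, C(x,t) = M/(n_e·A·√(4πDt)) · exp(−(x−vt)²/(4Dt)), with n_e·A the pore (flow) area.
Plume center vt = 1.32 × 1190 = 1570.8 m, so the well at 1560 m is 10.8 m upgradient of the peak.
√(4πDt) = 15.94 m, giving peak height M/(n_e·A·√(4πDt)) = 5.66/(0.23 × 21.0 × 15.94) = 0.07352 kg/m³.
(x−vt)²/(4Dt) = (-10.8)²/(4 × 0.0170 × 1190) = 1.441; exp(−1.441) = 0.2367.
C = 0.07352 × 0.2367 = 0.0174 kg/m³.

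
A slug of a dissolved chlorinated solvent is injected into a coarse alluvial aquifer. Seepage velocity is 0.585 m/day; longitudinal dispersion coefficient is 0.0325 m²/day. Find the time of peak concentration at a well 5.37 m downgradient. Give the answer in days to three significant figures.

For the 1D instantaneous-source solution, setting ∂C/∂t = 0 at fixed x gives v²t² + 2Dt − x² = 0, so t = (√(D² + v²x²) − D)/v².
√(D² + v²x²) = √(0.0325² + 0.585² × 5.37²) = 3.142; v² = 0.342225.
t = (3.142 − 0.0325)/0.342225 = 9.09 days (vs. the pure-advection estimate x/v = 9.18 d).

9.09 days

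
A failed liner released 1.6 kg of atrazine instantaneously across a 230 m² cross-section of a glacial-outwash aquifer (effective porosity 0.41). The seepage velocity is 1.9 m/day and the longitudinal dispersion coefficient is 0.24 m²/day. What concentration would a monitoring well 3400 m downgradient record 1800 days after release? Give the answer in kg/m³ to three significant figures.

0.000183 kg/m³

For an instantaneous plane source, C(x,t) = M/(n_e·A·√(4πDt)) · exp(−(x−vt)²/(4Dt)), with n_e·A the pore (flow) area.
Plume center vt = 1.9 × 1800 = 3420 m, so the well at 3400 m is 20 m upgradient of the peak.
√(4πDt) = 73.68 m, giving peak height M/(n_e·A·√(4πDt)) = 1.6/(0.41 × 230 × 73.68) = 0.0002303 kg/m³.
(x−vt)²/(4Dt) = (-20)²/(4 × 0.24 × 1800) = 0.2315; exp(−0.2315) = 0.7933.
C = 0.0002303 × 0.7933 = 0.000183 kg/m³.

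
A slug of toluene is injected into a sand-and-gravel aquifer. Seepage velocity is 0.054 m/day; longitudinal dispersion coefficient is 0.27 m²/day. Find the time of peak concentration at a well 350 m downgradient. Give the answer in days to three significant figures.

6390 days

For the 1D instantaneous-source solution, setting ∂C/∂t = 0 at fixed x gives v²t² + 2Dt − x² = 0, so t = (√(D² + v²x²) − D)/v².
√(D² + v²x²) = √(0.27² + 0.054² × 350²) = 18.90; v² = 0.002916.
t = (18.90 − 0.27)/0.002916 = 6390 days (vs. the pure-advection estimate x/v = 6480 d).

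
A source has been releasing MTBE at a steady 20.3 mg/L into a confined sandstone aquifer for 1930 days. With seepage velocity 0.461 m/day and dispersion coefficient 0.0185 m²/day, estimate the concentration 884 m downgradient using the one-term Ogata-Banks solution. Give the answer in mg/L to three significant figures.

For a continuous step input, C/C₀ ≈ ½·erfc((x−vt)/(2√(Dt))).
vt = 0.461 × 1930 = 889.73 m and 2√(Dt) = 2√(0.0185 × 1930) = 11.95 m.
Argument (x−vt)/(2√(Dt)) = (884 − 889.73)/11.95 = -0.4795; ½·erfc(-0.4795) = 0.7512.
C = 20.3 × 0.7512 = 15.2 mg/L.

15.2 mg/L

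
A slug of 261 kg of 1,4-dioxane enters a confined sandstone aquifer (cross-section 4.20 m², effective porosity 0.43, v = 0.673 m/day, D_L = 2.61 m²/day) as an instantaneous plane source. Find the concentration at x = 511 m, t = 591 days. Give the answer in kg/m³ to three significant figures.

For an instantaneous plane source, C(x,t) = M/(n_e·A·√(4πDt)) · exp(−(x−vt)²/(4Dt)), with n_e·A the pore (flow) area.
Plume center vt = 0.673 × 591 = 397.743 m, so the well at 511 m is 113.257 m downgradient of the peak.
√(4πDt) = 139.2 m, giving peak height M/(n_e·A·√(4πDt)) = 261/(0.43 × 4.20 × 139.2) = 1.038 kg/m³.
(x−vt)²/(4Dt) = (113.257)²/(4 × 2.61 × 591) = 2.079; exp(−2.079) = 0.1251.
C = 1.038 × 0.1251 = 0.130 kg/m³.

0.130 kg/m³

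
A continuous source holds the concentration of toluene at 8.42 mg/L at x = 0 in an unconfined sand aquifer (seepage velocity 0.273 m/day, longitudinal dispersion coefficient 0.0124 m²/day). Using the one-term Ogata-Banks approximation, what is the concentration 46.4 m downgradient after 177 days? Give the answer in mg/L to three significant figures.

6.91 mg/L

For a continuous step input, C/C₀ ≈ ½·erfc((x−vt)/(2√(Dt))).
vt = 0.273 × 177 = 48.321 m and 2√(Dt) = 2√(0.0124 × 177) = 2.963 m.
Argument (x−vt)/(2√(Dt)) = (46.4 − 48.321)/2.963 = -0.6483; ½·erfc(-0.6483) = 0.8204.
C = 8.42 × 0.8204 = 6.91 mg/L.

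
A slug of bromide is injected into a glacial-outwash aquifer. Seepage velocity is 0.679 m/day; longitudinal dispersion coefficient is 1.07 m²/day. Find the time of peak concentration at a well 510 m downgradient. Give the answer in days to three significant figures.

749 days

For the 1D instantaneous-source solution, setting ∂C/∂t = 0 at fixed x gives v²t² + 2Dt − x² = 0, so t = (√(D² + v²x²) − D)/v².
√(D² + v²x²) = √(1.07² + 0.679² × 510²) = 346.3; v² = 0.461041.
t = (346.3 − 1.07)/0.461041 = 749 days (vs. the pure-advection estimate x/v = 751 d).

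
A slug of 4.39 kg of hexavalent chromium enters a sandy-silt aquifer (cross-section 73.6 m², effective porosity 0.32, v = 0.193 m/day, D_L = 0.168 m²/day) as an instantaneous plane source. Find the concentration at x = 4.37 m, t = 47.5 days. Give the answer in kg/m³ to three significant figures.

For an instantaneous plane source, C(x,t) = M/(n_e·A·√(4πDt)) · exp(−(x−vt)²/(4Dt)), with n_e·A the pore (flow) area.
Plume center vt = 0.193 × 47.5 = 9.1675 m, so the well at 4.37 m is 4.7975 m upgradient of the peak.
√(4πDt) = 10.01 m, giving peak height M/(n_e·A·√(4πDt)) = 4.39/(0.32 × 73.6 × 10.01) = 0.01862 kg/m³.
(x−vt)²/(4Dt) = (-4.7975)²/(4 × 0.168 × 47.5) = 0.7211; exp(−0.7211) = 0.4862.
C = 0.01862 × 0.4862 = 0.00905 kg/m³.

0.00905 kg/m³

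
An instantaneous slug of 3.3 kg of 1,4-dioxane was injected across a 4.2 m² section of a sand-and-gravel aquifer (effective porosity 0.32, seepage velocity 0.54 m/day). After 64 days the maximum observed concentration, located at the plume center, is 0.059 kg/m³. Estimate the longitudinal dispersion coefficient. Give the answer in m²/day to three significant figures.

At the plume center C_max = M/(n_e·A·√(4πDt)), so D = M²/(4πt·(n_e·A·C_max)²).
n_e·A·C_max = 0.32 × 4.2 × 0.059 = 0.07930 kg/m.
D = 3.3²/(4π × 64 × 0.07930²) = 2.15 m²/day.

2.15 m²/day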